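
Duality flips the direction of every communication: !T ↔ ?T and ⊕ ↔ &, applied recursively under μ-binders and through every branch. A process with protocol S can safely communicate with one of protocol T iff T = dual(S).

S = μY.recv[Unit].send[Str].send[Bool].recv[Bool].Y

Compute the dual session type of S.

μY.send[Unit].recv[Str].recv[Bool].send[Bool].Y

μY = μY  (rec unchanged)
  recv[Unit] = send[Unit]
    send[Str] = recv[Str]
      send[Bool] = recv[Bool]
        recv[Bool] = send[Bool]
          Y ↦ Y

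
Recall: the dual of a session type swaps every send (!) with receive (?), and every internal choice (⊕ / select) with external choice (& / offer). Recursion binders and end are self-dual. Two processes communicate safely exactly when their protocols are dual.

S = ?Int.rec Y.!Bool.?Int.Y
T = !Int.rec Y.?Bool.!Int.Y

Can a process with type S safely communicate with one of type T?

?Int ‖ !Int  match
  rec Y ‖ rec Y  match (binder kept)
    !Bool ‖ ?Bool  match
      ?Int ‖ !Int  match
        Y ‖ Y  match

YES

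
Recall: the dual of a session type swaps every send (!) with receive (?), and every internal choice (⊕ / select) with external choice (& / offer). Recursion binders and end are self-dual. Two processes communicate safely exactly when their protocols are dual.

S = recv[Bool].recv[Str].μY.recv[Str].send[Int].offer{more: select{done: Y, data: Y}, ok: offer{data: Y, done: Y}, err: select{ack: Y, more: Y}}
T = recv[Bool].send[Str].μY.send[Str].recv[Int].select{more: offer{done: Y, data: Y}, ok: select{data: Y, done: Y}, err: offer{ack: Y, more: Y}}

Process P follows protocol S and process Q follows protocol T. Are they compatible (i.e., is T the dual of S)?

recv[Bool] vs recv[Bool]  ✗ same direction on both sides — not dual

NO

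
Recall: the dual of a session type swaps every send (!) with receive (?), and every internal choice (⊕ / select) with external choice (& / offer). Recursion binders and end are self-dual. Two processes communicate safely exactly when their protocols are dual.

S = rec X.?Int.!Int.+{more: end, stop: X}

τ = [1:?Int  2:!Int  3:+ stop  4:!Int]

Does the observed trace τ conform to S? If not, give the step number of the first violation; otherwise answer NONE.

[1] ?Int  ok  residual = !Int.+{more: end, stop: rec X.…}
[2] !Int  ok  residual = +{more: end, stop: rec X.…}
[3] + stop  ok  residual = rec X.…
[4] got !Int, protocol expects ?Int  ✗

4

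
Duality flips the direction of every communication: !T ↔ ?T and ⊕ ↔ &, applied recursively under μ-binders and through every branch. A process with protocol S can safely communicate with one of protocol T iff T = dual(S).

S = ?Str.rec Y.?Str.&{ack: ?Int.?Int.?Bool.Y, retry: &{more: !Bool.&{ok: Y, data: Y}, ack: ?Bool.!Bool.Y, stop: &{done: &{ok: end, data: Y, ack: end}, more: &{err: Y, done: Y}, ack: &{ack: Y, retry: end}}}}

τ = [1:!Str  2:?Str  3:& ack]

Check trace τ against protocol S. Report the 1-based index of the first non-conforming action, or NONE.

step 1: got !Str, protocol expects ?Str  ✗

1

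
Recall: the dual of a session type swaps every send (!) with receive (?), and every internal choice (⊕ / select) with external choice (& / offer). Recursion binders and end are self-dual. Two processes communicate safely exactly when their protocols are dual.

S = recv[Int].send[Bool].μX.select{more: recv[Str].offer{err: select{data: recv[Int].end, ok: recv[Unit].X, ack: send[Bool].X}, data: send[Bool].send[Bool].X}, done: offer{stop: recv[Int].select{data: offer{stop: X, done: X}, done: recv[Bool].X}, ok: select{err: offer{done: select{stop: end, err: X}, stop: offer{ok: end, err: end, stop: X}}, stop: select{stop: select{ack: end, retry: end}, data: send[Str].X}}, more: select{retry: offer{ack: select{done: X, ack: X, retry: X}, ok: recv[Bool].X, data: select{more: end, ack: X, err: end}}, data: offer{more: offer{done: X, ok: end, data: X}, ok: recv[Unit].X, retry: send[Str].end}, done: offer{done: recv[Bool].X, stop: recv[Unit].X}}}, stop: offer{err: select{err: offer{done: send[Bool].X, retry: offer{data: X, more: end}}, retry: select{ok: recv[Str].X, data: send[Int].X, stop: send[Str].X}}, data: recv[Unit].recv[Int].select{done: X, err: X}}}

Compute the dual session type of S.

recv[Int] = send[Int]
  send[Bool] = recv[Bool]
    μX = μX  (rec unchanged)
      select{more,done,stop} = offer{more,done,stop}  (⊕→&)
        • more:
          recv[Str] = send[Str]
            offer{err,data} = select{err,data}  (external→internal)
              • err:
                select{data,ok,ack} = offer{data,ok,ack}  (⊕→&)
                  • data:
                    recv[Int] = send[Int]
                      end ↦ end
                  • ok:
                    recv[Unit] = send[Unit]
                      X ↦ X
                  • ack:
                    send[Bool] = recv[Bool]
                      X ↦ X
              • data:
                send[Bool] = recv[Bool]
                  send[Bool] = recv[Bool]
                    X ↦ X
        • done:
          offer{stop,ok,more} = select{stop,ok,more}  (external→internal)
            • stop:
              recv[Int] = send[Int]
                select{data,done} = offer{data,done}  (⊕→&)
                  • data:
                    offer{stop,done} = select{stop,done}  (external→internal)
                      • stop:
                        X ↦ X
                      • done:
                        X ↦ X
                  • done:
                    recv[Bool] = send[Bool]
                      X ↦ X
            • ok:
              select{err,stop} = offer{err,stop}  (⊕→&)
                • err:
                  offer{done,stop} = select{done,stop}  (external→internal)
                    • done:
                      select{stop,err} = offer{stop,err}  (⊕→&)
                        • stop:
                          end ↦ end
                        • err:
                          X ↦ X
                    • stop:
                      offer{ok,err,stop} = select{ok,err,stop}  (external→internal)
                        • ok:
                          end ↦ end
                        • err:
                          end ↦ end
                        • stop:
                          X ↦ X
                • stop:
                  select{stop,data} = offer{stop,data}  (⊕→&)
                    • stop:
                      select{ack,retry} = offer{ack,retry}  (⊕→&)
                        • ack:
                          end ↦ end
                        • retry:
                          end ↦ end
                    • data:
                      send[Str] = recv[Str]
                        X ↦ X
            • more:
              select{retry,data,done} = offer{retry,data,done}  (⊕→&)
                • retry:
                  offer{ack,ok,data} = select{ack,ok,data}  (external→internal)
                    • ack:
                      select{done,ack,retry} = offer{done,ack,retry}  (⊕→&)
                        • done:
                          X ↦ X
                        • ack:
                          X ↦ X
                        • retry:
                          X ↦ X
                    • ok:
                      recv[Bool] = send[Bool]
                        X ↦ X
                    • data:
                      select{more,ack,err} = offer{more,ack,err}  (⊕→&)
                        • more:
                          end ↦ end
                        • ack:
                          X ↦ X
                        • err:
                          end ↦ end
                • data:
                  offer{more,ok,retry} = select{more,ok,retry}  (external→internal)
                    • more:
                      offer{done,ok,data} = select{done,ok,data}  (external→internal)
                        • done:
                          X ↦ X
                        • ok:
                          end ↦ end
                        • data:
                          X ↦ X
                    • ok:
                      recv[Unit] = send[Unit]
                        X ↦ X
                    • retry:
                      send[Str] = recv[Str]
                        end ↦ end
                • done:
                  offer{done,stop} = select{done,stop}  (external→internal)
                    • done:
                      recv[Bool] = send[Bool]
                        X ↦ X
                    • stop:
                      recv[Unit] = send[Unit]
                        X ↦ X
        • stop:
          offer{err,data} = select{err,data}  (external→internal)
            • err:
              select{err,retry} = offer{err,retry}  (⊕→&)
                • err:
                  offer{done,retry} = select{done,retry}  (external→internal)
                    • done:
                      send[Bool] = recv[Bool]
                        X ↦ X
                    • retry:
                      offer{data,more} = select{data,more}  (external→internal)
                        • data:
                          X ↦ X
                        • more:
                          end ↦ end
                • retry:
                  select{ok,data,stop} = offer{ok,data,stop}  (⊕→&)
                    • ok:
                      recv[Str] = send[Str]
                        X ↦ X
                    • data:
                      send[Int] = recv[Int]
                        X ↦ X
                    • stop:
                      send[Str] = recv[Str]
                        X ↦ X
            • data:
              recv[Unit] = send[Unit]
                recv[Int] = send[Int]
                  select{done,err} = offer{done,err}  (⊕→&)
                    • done:
                      X ↦ X
                    • err:
                      X ↦ X

send[Int].recv[Bool].μX.offer{more: send[Str].select{err: offer{data: send[Int].end, ok: send[Unit].X, ack: recv[Bool].X}, data: recv[Bool].recv[Bool].X}, done: select{stop: send[Int].offer{data: select{stop: X, done: X}, done: send[Bool].X}, ok: offer{err: select{done: offer{stop: end, err: X}, stop: select{ok: end, err: end, stop: X}}, stop: offer{stop: offer{ack: end, retry: end}, data: recv[Str].X}}, more: offer{retry: select{ack: offer{done: X, ack: X, retry: X}, ok: send[Bool].X, data: offer{more: end, ack: X, err: end}}, data: select{more: select{done: X, ok: end, data: X}, ok: send[Unit].X, retry: recv[Str].end}, done: select{done: send[Bool].X, stop: send[Unit].X}}}, stop: select{err: offer{err: select{done: recv[Bool].X, retry: select{data: X, more: end}}, retry: offer{ok: send[Str].X, data: recv[Int].X, stop: recv[Str].X}}, data: send[Unit].send[Int].offer{done: X, err: X}}}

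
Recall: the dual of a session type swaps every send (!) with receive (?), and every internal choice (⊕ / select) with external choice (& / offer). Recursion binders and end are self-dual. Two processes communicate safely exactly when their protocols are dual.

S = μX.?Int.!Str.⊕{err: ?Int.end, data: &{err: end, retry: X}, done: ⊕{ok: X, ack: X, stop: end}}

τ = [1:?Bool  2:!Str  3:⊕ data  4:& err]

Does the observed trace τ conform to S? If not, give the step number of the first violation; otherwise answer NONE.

1

@1 got ?Bool, protocol expects ?Int  ✗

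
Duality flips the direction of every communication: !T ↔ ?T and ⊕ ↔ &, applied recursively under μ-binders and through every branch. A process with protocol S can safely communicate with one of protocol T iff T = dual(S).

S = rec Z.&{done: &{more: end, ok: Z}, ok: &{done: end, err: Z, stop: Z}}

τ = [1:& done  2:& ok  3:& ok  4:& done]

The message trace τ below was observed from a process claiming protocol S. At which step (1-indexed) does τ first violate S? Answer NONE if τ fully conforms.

step 1: & done  ok  now at &{more: end, ok: rec Z.…}
step 2: & ok  ok  now at rec Z.…
step 3: & ok  ok  now at &{done: end, err: rec Z.…, stop: rec Z.…}
step 4: & done  ok  now at end
τ conforms to S (length 4)

NONE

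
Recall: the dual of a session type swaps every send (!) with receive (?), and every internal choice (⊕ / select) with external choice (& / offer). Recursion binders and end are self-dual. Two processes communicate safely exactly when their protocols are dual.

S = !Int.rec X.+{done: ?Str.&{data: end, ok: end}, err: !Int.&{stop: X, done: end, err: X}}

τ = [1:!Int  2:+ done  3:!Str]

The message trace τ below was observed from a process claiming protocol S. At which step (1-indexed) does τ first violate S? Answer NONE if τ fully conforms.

step 1: !Int  ok  state: rec X.…
step 2: + done  ok  state: ?Str.&{data: end, ok: end}
step 3: got !Str, protocol expects ?Str  ✗

3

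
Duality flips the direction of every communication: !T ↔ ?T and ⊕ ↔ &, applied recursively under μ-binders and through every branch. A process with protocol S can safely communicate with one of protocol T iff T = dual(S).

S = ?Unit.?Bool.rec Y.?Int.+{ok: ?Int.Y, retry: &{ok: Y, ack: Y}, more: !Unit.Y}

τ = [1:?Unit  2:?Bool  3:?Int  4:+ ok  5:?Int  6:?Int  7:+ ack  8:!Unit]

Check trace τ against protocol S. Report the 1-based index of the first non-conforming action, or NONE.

[1] ?Unit  match  now at ?Bool.rec Y.…
[2] ?Bool  match  now at rec Y.…
[3] ?Int  match  now at +{ok: ?Int.rec Y.…, retry: &{ok: rec Y.…, ack: rec Y.…}, more: !Unit.rec Y.…}
[4] + ok  match  now at ?Int.rec Y.…
[5] ?Int  match  now at rec Y.…
[6] ?Int  match  now at +{ok: ?Int.rec Y.…, retry: &{ok: rec Y.…, ack: rec Y.…}, more: !Unit.rec Y.…}
[7] got + ack, protocol expects + ok or + retry or + more  ✗

7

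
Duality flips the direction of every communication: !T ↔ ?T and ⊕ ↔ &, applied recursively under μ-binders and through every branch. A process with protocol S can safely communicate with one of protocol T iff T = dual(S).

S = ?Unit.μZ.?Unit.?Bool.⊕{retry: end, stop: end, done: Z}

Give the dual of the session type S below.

?Unit → !Unit
  μZ → μZ  (rec unchanged)
    ?Unit → !Unit
      ?Bool → !Bool
        ⊕{retry,stop,done} → &{retry,stop,done}  (select→offer)
          case retry:
            dual(end) = end
          case stop:
            dual(end) = end
          case done:
            dual(Z) = Z

!Unit.μZ.!Unit.!Bool.&{retry: end, stop: end, done: Z}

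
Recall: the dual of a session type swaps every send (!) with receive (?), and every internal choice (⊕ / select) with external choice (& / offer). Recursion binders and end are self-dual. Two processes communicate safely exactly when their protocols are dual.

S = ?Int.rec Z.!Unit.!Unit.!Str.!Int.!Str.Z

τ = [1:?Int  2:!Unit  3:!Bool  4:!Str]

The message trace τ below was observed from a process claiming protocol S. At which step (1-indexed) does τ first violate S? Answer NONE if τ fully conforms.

step 1: ?Int  ok  residual = rec Z.…
step 2: !Unit  ok  residual = !Unit.!Str.!Int.!Str.rec Z.…
step 3: got !Bool, protocol expects !Unit  ✗

3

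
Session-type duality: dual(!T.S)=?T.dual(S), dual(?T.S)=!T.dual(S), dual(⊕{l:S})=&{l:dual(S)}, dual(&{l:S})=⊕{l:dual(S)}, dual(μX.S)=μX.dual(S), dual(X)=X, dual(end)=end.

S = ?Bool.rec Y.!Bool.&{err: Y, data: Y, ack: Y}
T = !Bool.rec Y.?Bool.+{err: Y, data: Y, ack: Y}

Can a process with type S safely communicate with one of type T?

YES

?Bool ‖ !Bool  ✓
  rec Y ‖ rec Y  ✓ (μ self-dual)
    !Bool ‖ ?Bool  ✓
      &{err,data,ack} ‖ +{err,data,ack}  ✓ label sets agree
        • err:
          Y ‖ Y  ✓
        • data:
          Y ‖ Y  ✓
        • ack:
          Y ‖ Y  ✓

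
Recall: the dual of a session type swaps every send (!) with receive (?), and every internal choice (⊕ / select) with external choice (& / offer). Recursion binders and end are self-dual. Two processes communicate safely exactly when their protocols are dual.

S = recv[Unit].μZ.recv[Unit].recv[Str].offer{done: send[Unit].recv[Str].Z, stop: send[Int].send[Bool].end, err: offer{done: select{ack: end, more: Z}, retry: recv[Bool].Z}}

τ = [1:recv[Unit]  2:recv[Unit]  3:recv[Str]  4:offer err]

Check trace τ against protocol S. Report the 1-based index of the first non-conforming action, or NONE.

step 1: recv[Unit]  ok  state: μZ.…
step 2: recv[Unit]  ok  state: recv[Str].offer{done: send[Unit].recv[Str].μZ.…, stop: send[Int].send[Bool].end, err: offer{done: select{ack: end, more: μZ.…}, retry: recv[Bool].μZ.…}}
step 3: recv[Str]  ok  state: offer{done: send[Unit].recv[Str].μZ.…, stop: send[Int].send[Bool].end, err: offer{done: select{ack: end, more: μZ.…}, retry: recv[Bool].μZ.…}}
step 4: offer err  ok  state: offer{done: select{ack: end, more: μZ.…}, retry: recv[Bool].μZ.…}
all 4 steps conform

NONE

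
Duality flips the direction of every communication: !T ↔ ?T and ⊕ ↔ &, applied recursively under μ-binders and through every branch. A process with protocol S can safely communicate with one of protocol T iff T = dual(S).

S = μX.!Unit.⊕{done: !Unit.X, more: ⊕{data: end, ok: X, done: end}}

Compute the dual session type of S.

μX = μX  (binder kept)
  !Unit = ?Unit
    ⊕{done,more} = &{done,more}  (internal→external)
      [done]
        !Unit = ?Unit
          X self-dual
      [more]
        ⊕{data,ok,done} = &{data,ok,done}  (internal→external)
          [data]
            end self-dual
          [ok]
            X self-dual
          [done]
            end self-dual

μX.?Unit.&{done: ?Unit.X, more: &{data: end, ok: X, done: end}}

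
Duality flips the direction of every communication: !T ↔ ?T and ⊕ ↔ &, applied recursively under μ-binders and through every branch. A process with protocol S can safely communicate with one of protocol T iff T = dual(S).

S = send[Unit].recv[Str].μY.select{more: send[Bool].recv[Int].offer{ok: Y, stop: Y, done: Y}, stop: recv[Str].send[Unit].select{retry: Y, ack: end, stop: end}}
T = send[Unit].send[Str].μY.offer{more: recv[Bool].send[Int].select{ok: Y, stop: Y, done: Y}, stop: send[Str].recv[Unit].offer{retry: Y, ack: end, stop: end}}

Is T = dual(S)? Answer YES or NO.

NO

send[Unit] | send[Unit]  ✗ same direction on both sides — not dual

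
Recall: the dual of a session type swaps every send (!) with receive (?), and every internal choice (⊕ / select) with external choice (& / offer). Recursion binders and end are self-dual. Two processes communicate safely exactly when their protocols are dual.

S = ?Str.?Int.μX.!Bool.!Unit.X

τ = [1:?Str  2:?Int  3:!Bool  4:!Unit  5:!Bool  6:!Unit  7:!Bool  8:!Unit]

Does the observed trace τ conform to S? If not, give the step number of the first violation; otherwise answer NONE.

[1] ?Str  ✓  residual = ?Int.μX.…
[2] ?Int  ✓  residual = μX.…
[3] !Bool  ✓  residual = !Unit.μX.…
[4] !Unit  ✓  residual = μX.…
[5] !Bool  ✓  residual = !Unit.μX.…
[6] !Unit  ✓  residual = μX.…
[7] !Bool  ✓  residual = !Unit.μX.…
[8] !Unit  ✓  residual = μX.…
all 8 steps conform

NONE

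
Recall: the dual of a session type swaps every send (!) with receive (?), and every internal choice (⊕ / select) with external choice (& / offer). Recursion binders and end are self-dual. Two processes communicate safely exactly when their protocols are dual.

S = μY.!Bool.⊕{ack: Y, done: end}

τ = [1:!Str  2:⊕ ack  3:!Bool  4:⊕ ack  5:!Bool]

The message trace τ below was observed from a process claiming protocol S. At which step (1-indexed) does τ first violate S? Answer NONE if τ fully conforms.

@1 got !Str, protocol expects !Bool  ✗

1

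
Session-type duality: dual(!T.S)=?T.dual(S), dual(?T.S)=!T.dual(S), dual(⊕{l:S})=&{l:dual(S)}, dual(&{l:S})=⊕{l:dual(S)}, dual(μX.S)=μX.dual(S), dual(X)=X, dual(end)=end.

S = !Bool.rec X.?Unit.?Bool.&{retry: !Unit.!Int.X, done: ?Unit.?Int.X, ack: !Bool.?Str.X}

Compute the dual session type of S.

?Bool.rec X.!Unit.!Bool.+{retry: ?Unit.?Int.X, done: !Unit.!Int.X, ack: ?Bool.!Str.X}

!Bool = ?Bool
  rec X = rec X  (μ self-dual)
    ?Unit = !Unit
      ?Bool = !Bool
        &{retry,done,ack} = +{retry,done,ack}  (&→⊕)
          [retry]
            !Unit = ?Unit
              !Int = ?Int
                X self-dual
          [done]
            ?Unit = !Unit
              ?Int = !Int
                X self-dual
          [ack]
            !Bool = ?Bool
              ?Str = !Str
                X self-dual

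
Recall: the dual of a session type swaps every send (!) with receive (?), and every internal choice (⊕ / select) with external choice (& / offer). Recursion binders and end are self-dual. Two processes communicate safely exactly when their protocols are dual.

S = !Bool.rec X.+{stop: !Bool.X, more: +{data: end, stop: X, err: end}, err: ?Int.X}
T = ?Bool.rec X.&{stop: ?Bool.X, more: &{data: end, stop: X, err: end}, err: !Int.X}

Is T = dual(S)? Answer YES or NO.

YES

!Bool | ?Bool  ok
  rec X | rec X  ok (rec unchanged)
    +{stop,more,err} | &{stop,more,err}  ok labels match
      case stop:
        !Bool | ?Bool  ok
          X | X  ok
      case more:
        +{data,stop,err} | &{data,stop,err}  ok labels match
          case data:
            end | end  ok
          case stop:
            X | X  ok
          case err:
            end | end  ok
      case err:
        ?Int | !Int  ok
          X | X  ok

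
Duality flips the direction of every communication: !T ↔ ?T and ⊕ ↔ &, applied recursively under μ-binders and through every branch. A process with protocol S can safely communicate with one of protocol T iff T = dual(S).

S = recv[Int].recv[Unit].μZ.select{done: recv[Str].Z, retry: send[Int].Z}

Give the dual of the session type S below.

recv[Int] → send[Int]
  recv[Unit] → send[Unit]
    μZ → μZ  (binder kept)
      select{done,retry} → offer{done,retry}  (internal→external)
        • done:
          recv[Str] → send[Str]
            Z self-dual
        • retry:
          send[Int] → recv[Int]
            Z self-dual

send[Int].send[Unit].μZ.offer{done: send[Str].Z, retry: recv[Int].Z}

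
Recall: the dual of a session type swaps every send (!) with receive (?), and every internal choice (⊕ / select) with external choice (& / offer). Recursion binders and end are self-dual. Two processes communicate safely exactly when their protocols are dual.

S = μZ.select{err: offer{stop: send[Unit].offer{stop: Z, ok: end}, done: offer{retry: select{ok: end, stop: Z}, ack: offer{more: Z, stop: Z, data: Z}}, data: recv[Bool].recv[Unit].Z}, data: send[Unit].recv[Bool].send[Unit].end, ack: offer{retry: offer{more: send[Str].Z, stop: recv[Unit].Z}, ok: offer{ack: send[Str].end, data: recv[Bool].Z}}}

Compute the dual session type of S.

μZ = μZ  (binder kept)
  select{err,data,ack} = offer{err,data,ack}  (select→offer)
    • err:
      offer{stop,done,data} = select{stop,done,data}  (offer→select)
        • stop:
          send[Unit] = recv[Unit]
            offer{stop,ok} = select{stop,ok}  (offer→select)
              • stop:
                dual(Z) = Z
              • ok:
                dual(end) = end
        • done:
          offer{retry,ack} = select{retry,ack}  (offer→select)
            • retry:
              select{ok,stop} = offer{ok,stop}  (select→offer)
                • ok:
                  dual(end) = end
                • stop:
                  dual(Z) = Z
            • ack:
              offer{more,stop,data} = select{more,stop,data}  (offer→select)
                • more:
                  dual(Z) = Z
                • stop:
                  dual(Z) = Z
                • data:
                  dual(Z) = Z
        • data:
          recv[Bool] = send[Bool]
            recv[Unit] = send[Unit]
              dual(Z) = Z
    • data:
      send[Unit] = recv[Unit]
        recv[Bool] = send[Bool]
          send[Unit] = recv[Unit]
            dual(end) = end
    • ack:
      offer{retry,ok} = select{retry,ok}  (offer→select)
        • retry:
          offer{more,stop} = select{more,stop}  (offer→select)
            • more:
              send[Str] = recv[Str]
                dual(Z) = Z
            • stop:
              recv[Unit] = send[Unit]
                dual(Z) = Z
        • ok:
          offer{ack,data} = select{ack,data}  (offer→select)
            • ack:
              send[Str] = recv[Str]
                dual(end) = end
            • data:
              recv[Bool] = send[Bool]
                dual(Z) = Z

μZ.offer{err: select{stop: recv[Unit].select{stop: Z, ok: end}, done: select{retry: offer{ok: end, stop: Z}, ack: select{more: Z, stop: Z, data: Z}}, data: send[Bool].send[Unit].Z}, data: recv[Unit].send[Bool].recv[Unit].end, ack: select{retry: select{more: recv[Str].Z, stop: send[Unit].Z}, ok: select{ack: recv[Str].end, data: send[Bool].Z}}}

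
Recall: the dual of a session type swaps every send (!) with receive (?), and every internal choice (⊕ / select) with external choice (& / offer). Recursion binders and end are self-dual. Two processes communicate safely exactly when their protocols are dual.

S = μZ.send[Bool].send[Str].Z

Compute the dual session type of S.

μZ ↦ μZ  (binder kept)
  send[Bool] ↦ recv[Bool]
    send[Str] ↦ recv[Str]
      dual(Z) = Z

μZ.recv[Bool].recv[Str].Z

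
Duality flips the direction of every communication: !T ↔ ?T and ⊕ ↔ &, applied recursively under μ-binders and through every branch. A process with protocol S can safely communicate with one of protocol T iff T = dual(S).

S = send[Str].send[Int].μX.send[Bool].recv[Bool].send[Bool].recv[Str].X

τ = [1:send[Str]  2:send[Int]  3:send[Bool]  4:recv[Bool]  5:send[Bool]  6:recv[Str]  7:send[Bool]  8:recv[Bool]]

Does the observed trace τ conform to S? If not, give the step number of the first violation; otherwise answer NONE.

NONE

step 1: send[Str]  match  residual = send[Int].μX.…
step 2: send[Int]  match  residual = μX.…
step 3: send[Bool]  match  residual = recv[Bool].send[Bool].recv[Str].μX.…
step 4: recv[Bool]  match  residual = send[Bool].recv[Str].μX.…
step 5: send[Bool]  match  residual = recv[Str].μX.…
step 6: recv[Str]  match  residual = μX.…
step 7: send[Bool]  match  residual = recv[Bool].send[Bool].recv[Str].μX.…
step 8: recv[Bool]  match  residual = send[Bool].recv[Str].μX.…
τ conforms to S (length 8)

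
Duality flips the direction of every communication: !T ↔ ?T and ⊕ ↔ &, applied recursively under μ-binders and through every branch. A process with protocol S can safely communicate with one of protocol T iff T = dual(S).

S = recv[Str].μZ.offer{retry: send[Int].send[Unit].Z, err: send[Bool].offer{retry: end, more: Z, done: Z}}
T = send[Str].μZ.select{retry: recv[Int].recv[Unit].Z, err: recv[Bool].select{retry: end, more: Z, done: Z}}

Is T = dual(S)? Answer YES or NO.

recv[Str] vs send[Str]  match
  μZ vs μZ  match (rec unchanged)
    offer{retry,err} vs select{retry,err}  match label sets agree
      [retry]
        send[Int] vs recv[Int]  match
          send[Unit] vs recv[Unit]  match
            Z vs Z  match
      [err]
        send[Bool] vs recv[Bool]  match
          offer{retry,more,done} vs select{retry,more,done}  match label sets agree
            [retry]
              end vs end  match
            [more]
              Z vs Z  match
            [done]
              Z vs Z  match

YES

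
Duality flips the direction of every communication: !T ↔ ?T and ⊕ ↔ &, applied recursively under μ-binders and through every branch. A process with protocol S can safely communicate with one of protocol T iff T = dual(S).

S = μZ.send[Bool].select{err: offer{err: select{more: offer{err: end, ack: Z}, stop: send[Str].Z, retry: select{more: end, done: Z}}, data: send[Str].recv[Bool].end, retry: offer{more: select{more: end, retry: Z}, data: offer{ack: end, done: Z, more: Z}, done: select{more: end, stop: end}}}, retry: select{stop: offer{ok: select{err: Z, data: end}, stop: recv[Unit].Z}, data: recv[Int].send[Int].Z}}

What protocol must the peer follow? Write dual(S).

μZ → μZ  (binder kept)
  send[Bool] → recv[Bool]
    select{err,retry} → offer{err,retry}  (⊕→&)
      [err]
        offer{err,data,retry} → select{err,data,retry}  (&→⊕)
          [err]
            select{more,stop,retry} → offer{more,stop,retry}  (⊕→&)
              [more]
                offer{err,ack} → select{err,ack}  (&→⊕)
                  [err]
                    end self-dual
                  [ack]
                    Z self-dual
              [stop]
                send[Str] → recv[Str]
                  Z self-dual
              [retry]
                select{more,done} → offer{more,done}  (⊕→&)
                  [more]
                    end self-dual
                  [done]
                    Z self-dual
          [data]
            send[Str] → recv[Str]
              recv[Bool] → send[Bool]
                end self-dual
          [retry]
            offer{more,data,done} → select{more,data,done}  (&→⊕)
              [more]
                select{more,retry} → offer{more,retry}  (⊕→&)
                  [more]
                    end self-dual
                  [retry]
                    Z self-dual
              [data]
                offer{ack,done,more} → select{ack,done,more}  (&→⊕)
                  [ack]
                    end self-dual
                  [done]
                    Z self-dual
                  [more]
                    Z self-dual
              [done]
                select{more,stop} → offer{more,stop}  (⊕→&)
                  [more]
                    end self-dual
                  [stop]
                    end self-dual
      [retry]
        select{stop,data} → offer{stop,data}  (⊕→&)
          [stop]
            offer{ok,stop} → select{ok,stop}  (&→⊕)
              [ok]
                select{err,data} → offer{err,data}  (⊕→&)
                  [err]
                    Z self-dual
                  [data]
                    end self-dual
              [stop]
                recv[Unit] → send[Unit]
                  Z self-dual
          [data]
            recv[Int] → send[Int]
              send[Int] → recv[Int]
                Z self-dual

μZ.recv[Bool].offer{err: select{err: offer{more: select{err: end, ack: Z}, stop: recv[Str].Z, retry: offer{more: end, done: Z}}, data: recv[Str].send[Bool].end, retry: select{more: offer{more: end, retry: Z}, data: select{ack: end, done: Z, more: Z}, done: offer{more: end, stop: end}}}, retry: offer{stop: select{ok: offer{err: Z, data: end}, stop: send[Unit].Z}, data: send[Int].recv[Int].Z}}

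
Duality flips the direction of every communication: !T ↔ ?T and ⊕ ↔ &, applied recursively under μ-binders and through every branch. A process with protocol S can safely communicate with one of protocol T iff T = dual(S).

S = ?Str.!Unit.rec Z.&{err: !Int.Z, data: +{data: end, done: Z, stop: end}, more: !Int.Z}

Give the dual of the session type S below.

!Str.?Unit.rec Z.+{err: ?Int.Z, data: &{data: end, done: Z, stop: end}, more: ?Int.Z}

?Str → !Str
  !Unit → ?Unit
    rec Z → rec Z  (rec unchanged)
      &{err,data,more} → +{err,data,more}  (&→⊕)
        case err:
          !Int → ?Int
            dual(Z) = Z
        case data:
          +{data,done,stop} → &{data,done,stop}  (⊕→&)
            case data:
              dual(end) = end
            case done:
              dual(Z) = Z
            case stop:
              dual(end) = end
        case more:
          !Int → ?Int
            dual(Z) = Z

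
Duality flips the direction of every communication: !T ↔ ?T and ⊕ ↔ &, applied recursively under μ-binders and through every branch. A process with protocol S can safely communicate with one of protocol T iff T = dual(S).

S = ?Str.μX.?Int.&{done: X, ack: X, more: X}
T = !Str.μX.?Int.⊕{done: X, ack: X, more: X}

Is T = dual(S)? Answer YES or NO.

?Str ‖ !Str  ok
  μX ‖ μX  ok (μ self-dual)
    ?Int ‖ ?Int  ✗ same direction on both sides — not dual

NO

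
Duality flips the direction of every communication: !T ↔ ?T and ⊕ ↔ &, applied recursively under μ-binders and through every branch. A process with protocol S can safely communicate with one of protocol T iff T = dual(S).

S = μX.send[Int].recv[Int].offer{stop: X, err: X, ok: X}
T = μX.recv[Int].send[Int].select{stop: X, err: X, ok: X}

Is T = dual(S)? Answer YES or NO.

YES

μX | μX  match (μ self-dual)
  send[Int] | recv[Int]  match
    recv[Int] | send[Int]  match
      offer{stop,err,ok} | select{stop,err,ok}  match same labels
        [stop]
          X | X  match
        [err]
          X | X  match
        [ok]
          X | X  match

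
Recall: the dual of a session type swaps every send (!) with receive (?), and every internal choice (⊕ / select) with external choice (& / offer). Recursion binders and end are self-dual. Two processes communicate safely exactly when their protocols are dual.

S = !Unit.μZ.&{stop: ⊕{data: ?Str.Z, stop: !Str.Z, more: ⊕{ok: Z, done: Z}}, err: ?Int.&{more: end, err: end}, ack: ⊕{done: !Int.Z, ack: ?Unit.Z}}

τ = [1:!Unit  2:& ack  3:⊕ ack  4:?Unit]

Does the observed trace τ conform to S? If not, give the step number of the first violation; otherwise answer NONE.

NONE

@1 !Unit  ok  cont: μZ.…
@2 & ack  ok  cont: ⊕{done: !Int.μZ.…, ack: ?Unit.μZ.…}
@3 ⊕ ack  ok  cont: ?Unit.μZ.…
@4 ?Unit  ok  cont: μZ.…
trace exhausted — no violation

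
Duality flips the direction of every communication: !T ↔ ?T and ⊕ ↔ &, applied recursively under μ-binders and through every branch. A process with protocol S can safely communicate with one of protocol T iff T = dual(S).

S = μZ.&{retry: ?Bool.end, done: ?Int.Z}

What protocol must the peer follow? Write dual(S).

μZ.⊕{retry: !Bool.end, done: !Int.Z}

μZ → μZ  (binder kept)
  &{retry,done} → ⊕{retry,done}  (&→⊕)
    case retry:
      ?Bool → !Bool
        dual(end) = end
    case done:
      ?Int → !Int
        dual(Z) = Z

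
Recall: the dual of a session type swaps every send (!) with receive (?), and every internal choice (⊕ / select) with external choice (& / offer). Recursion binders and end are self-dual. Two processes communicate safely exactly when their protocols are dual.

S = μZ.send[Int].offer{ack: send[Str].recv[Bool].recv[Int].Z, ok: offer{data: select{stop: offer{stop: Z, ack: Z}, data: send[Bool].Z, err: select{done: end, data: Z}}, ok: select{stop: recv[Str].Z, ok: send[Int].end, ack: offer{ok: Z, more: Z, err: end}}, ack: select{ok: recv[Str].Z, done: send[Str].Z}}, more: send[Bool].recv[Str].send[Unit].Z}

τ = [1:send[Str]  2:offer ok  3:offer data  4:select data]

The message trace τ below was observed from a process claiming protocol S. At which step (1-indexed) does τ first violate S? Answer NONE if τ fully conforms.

1

[1] got send[Str], protocol expects send[Int]  ✗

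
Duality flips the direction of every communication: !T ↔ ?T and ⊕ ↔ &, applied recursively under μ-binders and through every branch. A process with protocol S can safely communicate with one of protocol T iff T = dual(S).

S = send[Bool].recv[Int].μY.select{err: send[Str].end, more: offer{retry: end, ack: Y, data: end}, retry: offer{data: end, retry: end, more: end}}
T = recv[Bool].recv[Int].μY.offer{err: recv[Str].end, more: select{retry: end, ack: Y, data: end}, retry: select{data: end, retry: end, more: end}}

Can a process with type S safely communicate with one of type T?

NO

send[Bool] | recv[Bool]  ok
  recv[Int] | recv[Int]  ✗ same direction on both sides — not dual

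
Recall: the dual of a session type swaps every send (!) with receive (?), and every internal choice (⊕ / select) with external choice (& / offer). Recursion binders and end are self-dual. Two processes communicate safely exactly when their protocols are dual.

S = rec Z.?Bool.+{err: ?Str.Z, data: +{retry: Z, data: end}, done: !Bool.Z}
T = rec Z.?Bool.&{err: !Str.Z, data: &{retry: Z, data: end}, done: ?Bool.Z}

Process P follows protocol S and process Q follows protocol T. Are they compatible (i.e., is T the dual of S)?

rec Z ‖ rec Z  ✓ (binder kept)
  ?Bool ‖ ?Bool  ✗ same direction on both sides — not dual

NO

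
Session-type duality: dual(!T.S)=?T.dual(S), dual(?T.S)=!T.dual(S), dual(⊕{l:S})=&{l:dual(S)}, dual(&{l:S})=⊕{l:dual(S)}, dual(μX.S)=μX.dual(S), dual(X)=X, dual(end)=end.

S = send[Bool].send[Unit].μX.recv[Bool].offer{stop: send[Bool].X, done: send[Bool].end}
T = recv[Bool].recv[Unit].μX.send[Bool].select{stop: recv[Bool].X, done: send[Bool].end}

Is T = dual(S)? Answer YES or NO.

NO

send[Bool] vs recv[Bool]  ok
  send[Unit] vs recv[Unit]  ok
    μX vs μX  ok (binder kept)
      recv[Bool] vs send[Bool]  ok
        offer{stop,done} vs select{stop,done}  ok label sets agree
          [stop]
            send[Bool] vs recv[Bool]  ok
              X vs X  ok
          [done]
            send[Bool] vs send[Bool]  ✗ same direction on both sides — not dual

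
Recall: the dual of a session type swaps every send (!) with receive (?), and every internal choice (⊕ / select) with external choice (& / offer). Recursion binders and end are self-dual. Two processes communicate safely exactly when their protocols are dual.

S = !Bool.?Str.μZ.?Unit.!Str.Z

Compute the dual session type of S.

!Bool → ?Bool
  ?Str → !Str
    μZ → μZ  (rec unchanged)
      ?Unit → !Unit
        !Str → ?Str
          dual(Z) = Z

?Bool.!Str.μZ.!Unit.?Str.Z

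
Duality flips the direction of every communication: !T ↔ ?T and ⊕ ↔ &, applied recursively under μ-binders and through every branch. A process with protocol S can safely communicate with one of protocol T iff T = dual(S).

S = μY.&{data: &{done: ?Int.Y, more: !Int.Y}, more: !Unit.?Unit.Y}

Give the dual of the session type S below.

μY.⊕{data: ⊕{done: !Int.Y, more: ?Int.Y}, more: ?Unit.!Unit.Y}

μY → μY  (μ self-dual)
  &{data,more} → ⊕{data,more}  (&→⊕)
    [data]
      &{done,more} → ⊕{done,more}  (&→⊕)
        [done]
          ?Int → !Int
            dual(Y) = Y
        [more]
          !Int → ?Int
            dual(Y) = Y
    [more]
      !Unit → ?Unit
        ?Unit → !Unit
          dual(Y) = Y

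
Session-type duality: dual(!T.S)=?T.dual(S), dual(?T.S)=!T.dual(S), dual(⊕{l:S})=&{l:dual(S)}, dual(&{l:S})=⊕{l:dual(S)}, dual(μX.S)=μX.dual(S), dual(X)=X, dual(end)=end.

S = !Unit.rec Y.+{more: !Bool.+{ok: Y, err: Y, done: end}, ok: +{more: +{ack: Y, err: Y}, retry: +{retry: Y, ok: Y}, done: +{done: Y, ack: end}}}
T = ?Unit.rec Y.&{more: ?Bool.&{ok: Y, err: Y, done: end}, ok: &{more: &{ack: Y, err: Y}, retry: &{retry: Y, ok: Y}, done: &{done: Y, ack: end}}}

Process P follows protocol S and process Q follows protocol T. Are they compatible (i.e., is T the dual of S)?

YES

!Unit | ?Unit  match
  rec Y | rec Y  match (binder kept)
    +{more,ok} | &{more,ok}  match label sets agree
      case more:
        !Bool | ?Bool  match
          +{ok,err,done} | &{ok,err,done}  match label sets agree
            case ok:
              Y | Y  match
            case err:
              Y | Y  match
            case done:
              end | end  match
      case ok:
        +{more,retry,done} | &{more,retry,done}  match label sets agree
          case more:
            +{ack,err} | &{ack,err}  match label sets agree
              case ack:
                Y | Y  match
              case err:
                Y | Y  match
          case retry:
            +{retry,ok} | &{retry,ok}  match label sets agree
              case retry:
                Y | Y  match
              case ok:
                Y | Y  match
          case done:
            +{done,ack} | &{done,ack}  match label sets agree
              case done:
                Y | Y  match
              case ack:
                end | end  match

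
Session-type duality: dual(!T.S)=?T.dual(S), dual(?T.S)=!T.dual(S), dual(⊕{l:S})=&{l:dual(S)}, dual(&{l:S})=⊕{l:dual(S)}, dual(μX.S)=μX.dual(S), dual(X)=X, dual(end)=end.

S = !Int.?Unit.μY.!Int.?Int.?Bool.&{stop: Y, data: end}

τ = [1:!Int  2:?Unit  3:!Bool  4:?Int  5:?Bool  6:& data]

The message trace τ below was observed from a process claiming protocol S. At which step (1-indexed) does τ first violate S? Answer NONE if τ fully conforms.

3

@1 !Int  match  cont: ?Unit.μY.…
@2 ?Unit  match  cont: μY.…
@3 got !Bool, protocol expects !Int  ✗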